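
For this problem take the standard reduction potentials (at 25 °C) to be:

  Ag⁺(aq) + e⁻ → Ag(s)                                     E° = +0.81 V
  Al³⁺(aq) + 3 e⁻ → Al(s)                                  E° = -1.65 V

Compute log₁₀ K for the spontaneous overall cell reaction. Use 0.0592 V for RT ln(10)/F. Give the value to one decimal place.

124.7

Cathode: Ag⁺/Ag; anode: Al³⁺/Al. E°cell = +2.46 V, n = 3.
log K = nE°cell / 0.0592 = (3)(+2.46) / 0.0592 = 124.7.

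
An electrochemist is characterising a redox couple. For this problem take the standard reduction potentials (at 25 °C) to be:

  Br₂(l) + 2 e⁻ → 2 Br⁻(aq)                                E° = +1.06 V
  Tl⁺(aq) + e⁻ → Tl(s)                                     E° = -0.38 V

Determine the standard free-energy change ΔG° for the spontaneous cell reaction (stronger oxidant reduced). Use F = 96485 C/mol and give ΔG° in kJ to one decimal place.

Br₂/Br⁻ (E° = +1.06 V) is the cathode; Tl⁺/Tl (E° = -0.38 V) is the anode, so E°cell = +1.44 V.
Balancing electrons gives n = 2 (lcm of 2 and 1).
ΔG° = −nFE° = −(2)(96485)(+1.44) = -277,877 J = -277.9 kJ.

-277.9 kJ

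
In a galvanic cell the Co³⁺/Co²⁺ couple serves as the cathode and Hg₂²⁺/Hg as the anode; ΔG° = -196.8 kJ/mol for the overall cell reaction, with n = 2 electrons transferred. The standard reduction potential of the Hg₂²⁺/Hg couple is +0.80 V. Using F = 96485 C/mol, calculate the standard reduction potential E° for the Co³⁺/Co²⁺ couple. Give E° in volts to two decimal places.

E°cell = −ΔG°/(nF) = −(-196.8×10³)/((2)(96485)) = +1.020 V.
Since Co³⁺/Co²⁺ is the cathode and Hg₂²⁺/Hg the anode, E°cell = E°(Co³⁺/Co²⁺) − E°(Hg₂²⁺/Hg).
So E°(Co³⁺/Co²⁺) = E°cell + E°(Hg₂²⁺/Hg) = +1.020 + (+0.80) = +1.82 V.

+1.82 V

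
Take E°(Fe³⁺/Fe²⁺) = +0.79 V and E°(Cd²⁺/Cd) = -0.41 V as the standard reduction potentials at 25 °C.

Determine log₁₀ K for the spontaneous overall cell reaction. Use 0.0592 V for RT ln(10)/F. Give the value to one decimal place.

Cathode: Fe³⁺/Fe²⁺; anode: Cd²⁺/Cd. E°cell = +1.20 V, n = 2.
log K = nE°cell / 0.0592 = (2)(+1.20) / 0.0592 = 40.5.

40.5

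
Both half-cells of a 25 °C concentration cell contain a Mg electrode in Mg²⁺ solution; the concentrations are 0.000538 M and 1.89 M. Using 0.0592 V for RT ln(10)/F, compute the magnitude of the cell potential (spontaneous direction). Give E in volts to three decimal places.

For a concentration cell E°cell = 0. The 1.89 M side is the cathode (reduction is favoured where [Mg²⁺] is higher).
With n = 2, E = −(0.0592/2) log([Mg²⁺]ₐₙ/[Mg²⁺]꜀ₐₜ) = −(0.0592/2) log(0.000538/1.89) = −(0.0592/2)(-3.546) = +0.105 V.

+0.105 V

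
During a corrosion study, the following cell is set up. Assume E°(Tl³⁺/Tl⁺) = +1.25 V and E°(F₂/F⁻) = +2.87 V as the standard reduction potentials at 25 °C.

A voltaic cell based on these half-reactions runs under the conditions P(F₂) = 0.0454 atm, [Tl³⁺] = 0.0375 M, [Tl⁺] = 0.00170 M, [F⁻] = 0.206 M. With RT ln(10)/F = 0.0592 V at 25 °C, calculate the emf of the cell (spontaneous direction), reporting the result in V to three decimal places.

F₂/F⁻ is the cathode (higher E°), Tl³⁺/Tl⁺ the anode: E°cell = +2.87 − (+1.25) = +1.62 V, n = 2.
Overall: F₂(g) + Tl⁺(aq) → 2 F⁻(aq) + Tl³⁺(aq)
Q = [F⁻]^2·[Tl³⁺] / (P(F₂)·[Tl⁺]); log Q = 1.314.
E = E° − (0.0592/n) log Q = +1.62 − (0.0592/2)(1.314) = +1.581 V.

+1.581 V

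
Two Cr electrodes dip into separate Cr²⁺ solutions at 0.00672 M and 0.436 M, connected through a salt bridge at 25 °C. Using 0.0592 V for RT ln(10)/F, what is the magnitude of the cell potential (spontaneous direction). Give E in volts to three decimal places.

For a concentration cell E°cell = 0. The 0.436 M side is the cathode (reduction is favoured where [Cr²⁺] is higher).
With n = 2, E = −(0.0592/2) log([Cr²⁺]ₐₙ/[Cr²⁺]꜀ₐₜ) = −(0.0592/2) log(0.00672/0.436) = −(0.0592/2)(-1.812) = +0.054 V.

+0.054 V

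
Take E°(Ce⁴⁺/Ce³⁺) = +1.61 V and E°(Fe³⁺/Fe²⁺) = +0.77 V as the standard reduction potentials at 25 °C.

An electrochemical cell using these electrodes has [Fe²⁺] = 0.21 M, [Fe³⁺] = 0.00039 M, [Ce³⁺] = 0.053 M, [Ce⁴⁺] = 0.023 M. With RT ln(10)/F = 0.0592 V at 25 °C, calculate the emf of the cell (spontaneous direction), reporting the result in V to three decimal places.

+0.980 V

Ce⁴⁺/Ce³⁺ is the cathode (higher E°), Fe³⁺/Fe²⁺ the anode: E°cell = +1.61 − (+0.77) = +0.84 V, n = 1.
Overall: Ce⁴⁺(aq) + Fe²⁺(aq) → Ce³⁺(aq) + Fe³⁺(aq)
Q = [Ce³⁺]·[Fe³⁺] / ([Ce⁴⁺]·[Fe²⁺]); log Q = -2.369.
E = E° − (0.0592/n) log Q = +0.84 − (0.0592/1)(-2.369) = +0.980 V.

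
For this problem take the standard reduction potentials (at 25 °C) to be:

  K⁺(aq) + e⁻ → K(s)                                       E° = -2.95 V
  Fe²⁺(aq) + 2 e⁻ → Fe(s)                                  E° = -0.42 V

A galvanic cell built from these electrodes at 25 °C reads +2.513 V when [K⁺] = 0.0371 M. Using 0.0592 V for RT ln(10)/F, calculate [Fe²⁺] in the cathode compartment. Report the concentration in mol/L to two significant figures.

0.00037 M

Fe²⁺/Fe is the cathode, K⁺/K the anode: E°cell = +2.53 V, n = 2.
Overall reaction: Fe²⁺(aq) + 2 K(s) → Fe(s) + 2 K⁺(aq); Q = [K⁺]^2/[Fe²⁺]^1.
From E = E° − (0.0592/n) log Q: log Q = (E° − E)·n/0.0592 = (+2.53 − (+2.513))·2/0.0592 = 0.5743.
So 1·log[Fe²⁺] = 2·log(0.0371) − log Q = -2.8613 − (0.5743) = -3.4356; [Fe²⁺] = 10^(-3.4356) ≈ 0.00037 M.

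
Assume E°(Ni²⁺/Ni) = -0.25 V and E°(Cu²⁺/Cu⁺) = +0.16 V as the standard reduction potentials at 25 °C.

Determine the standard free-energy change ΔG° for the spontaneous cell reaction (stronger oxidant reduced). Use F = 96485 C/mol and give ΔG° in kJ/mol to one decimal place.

Cu²⁺/Cu⁺ (E° = +0.16 V) is the cathode; Ni²⁺/Ni (E° = -0.25 V) is the anode, so E°cell = +0.41 V.
Balancing electrons gives n = 2 (lcm of 1 and 2).
ΔG° = −nFE° = −(2)(96485)(+0.41) = -79,118 J = -79.1 kJ/mol.

-79.1 kJ/mol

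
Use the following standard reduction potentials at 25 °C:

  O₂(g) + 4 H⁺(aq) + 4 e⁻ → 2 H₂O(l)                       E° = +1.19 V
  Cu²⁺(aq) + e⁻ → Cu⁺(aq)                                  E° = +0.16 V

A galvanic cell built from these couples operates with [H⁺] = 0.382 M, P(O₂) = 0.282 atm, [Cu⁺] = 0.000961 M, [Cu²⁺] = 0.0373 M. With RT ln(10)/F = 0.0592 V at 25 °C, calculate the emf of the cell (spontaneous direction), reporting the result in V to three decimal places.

+0.903 V

O₂/H₂O is the cathode (higher E°), Cu²⁺/Cu⁺ the anode: E°cell = +1.19 − (+0.16) = +1.03 V, n = 4.
Overall: O₂(g) + 4 H⁺(aq) + 4 Cu⁺(aq) → 2 H₂O(l) + 4 Cu²⁺(aq)
Q = [Cu²⁺]^4 / (P(O₂)·[H⁺]^4·[Cu⁺]^4); log Q = 8.577.
E = E° − (0.0592/n) log Q = +1.03 − (0.0592/4)(8.577) = +0.903 V.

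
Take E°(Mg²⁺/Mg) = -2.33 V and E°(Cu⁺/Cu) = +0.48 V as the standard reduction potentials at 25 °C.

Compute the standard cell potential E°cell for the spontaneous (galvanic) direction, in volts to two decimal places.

+2.81 V

The Cu⁺/Cu couple has the higher reduction potential, so it is the cathode; Mg²⁺/Mg is oxidised at the anode.
E°cell = E°(cathode) − E°(anode) = (+0.48) − (-2.33) = +2.81 V.
Since E°cell > 0, the reaction is spontaneous under standard conditions.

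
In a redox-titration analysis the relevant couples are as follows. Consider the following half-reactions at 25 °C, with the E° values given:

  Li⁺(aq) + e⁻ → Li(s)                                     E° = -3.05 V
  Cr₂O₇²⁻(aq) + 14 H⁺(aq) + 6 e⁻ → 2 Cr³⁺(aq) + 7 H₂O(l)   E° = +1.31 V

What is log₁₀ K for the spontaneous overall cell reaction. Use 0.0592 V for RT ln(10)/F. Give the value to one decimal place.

Cathode: Cr₂O₇²⁻/Cr³⁺; anode: Li⁺/Li. E°cell = +4.36 V, n = 6.
log K = nE°cell / 0.0592 = (6)(+4.36) / 0.0592 = 441.9.

441.9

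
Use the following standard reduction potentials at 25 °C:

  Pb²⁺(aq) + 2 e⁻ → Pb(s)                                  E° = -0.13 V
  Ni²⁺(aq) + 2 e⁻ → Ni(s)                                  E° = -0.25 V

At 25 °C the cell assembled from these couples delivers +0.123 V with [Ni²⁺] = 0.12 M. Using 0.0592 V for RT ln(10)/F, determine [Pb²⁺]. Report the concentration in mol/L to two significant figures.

0.15 M

Pb²⁺/Pb is the cathode, Ni²⁺/Ni the anode: E°cell = +0.12 V, n = 2.
Overall reaction: Pb²⁺(aq) + Ni(s) → Pb(s) + Ni²⁺(aq); Q = [Ni²⁺]^1/[Pb²⁺]^1.
From E = E° − (0.0592/n) log Q: log Q = (E° − E)·n/0.0592 = (+0.12 − (+0.123))·2/0.0592 = -0.1014.
So 1·log[Pb²⁺] = 1·log(0.12) − log Q = -0.9208 − (-0.1014) = -0.8194; [Pb²⁺] = 10^(-0.8194) ≈ 0.15 M.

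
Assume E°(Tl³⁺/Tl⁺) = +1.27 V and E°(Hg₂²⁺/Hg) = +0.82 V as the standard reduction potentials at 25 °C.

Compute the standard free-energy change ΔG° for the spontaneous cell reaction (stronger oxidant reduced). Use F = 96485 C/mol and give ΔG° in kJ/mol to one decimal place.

-86.8 kJ/mol

Tl³⁺/Tl⁺ (E° = +1.27 V) is the cathode; Hg₂²⁺/Hg (E° = +0.82 V) is the anode, so E°cell = +0.45 V.
Balancing electrons gives n = 2 (lcm of 2 and 2).
ΔG° = −nFE° = −(2)(96485)(+0.45) = -86,836 J = -86.8 kJ/mol.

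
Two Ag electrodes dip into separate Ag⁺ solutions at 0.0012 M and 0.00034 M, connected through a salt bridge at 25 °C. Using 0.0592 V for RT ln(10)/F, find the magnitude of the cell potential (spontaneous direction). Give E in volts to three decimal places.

For a concentration cell E°cell = 0. The 0.0012 M side is the cathode (reduction is favoured where [Ag⁺] is higher).
With n = 1, E = −(0.0592/1) log([Ag⁺]ₐₙ/[Ag⁺]꜀ₐₜ) = −(0.0592/1) log(0.00034/0.0012) = −(0.0592/1)(-0.548) = +0.032 V.

+0.032 V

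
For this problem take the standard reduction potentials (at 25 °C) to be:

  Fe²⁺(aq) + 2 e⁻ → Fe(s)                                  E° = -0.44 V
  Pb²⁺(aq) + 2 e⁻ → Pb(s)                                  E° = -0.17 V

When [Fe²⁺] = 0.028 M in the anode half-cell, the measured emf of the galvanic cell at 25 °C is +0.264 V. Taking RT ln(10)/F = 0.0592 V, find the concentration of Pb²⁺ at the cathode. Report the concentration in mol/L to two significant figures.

0.018 M

Pb²⁺/Pb is the cathode, Fe²⁺/Fe the anode: E°cell = +0.27 V, n = 2.
Overall reaction: Pb²⁺(aq) + Fe(s) → Pb(s) + Fe²⁺(aq); Q = [Fe²⁺]^1/[Pb²⁺]^1.
From E = E° − (0.0592/n) log Q: log Q = (E° − E)·n/0.0592 = (+0.27 − (+0.264))·2/0.0592 = 0.2027.
So 1·log[Pb²⁺] = 1·log(0.028) − log Q = -1.5528 − (0.2027) = -1.7555; [Pb²⁺] = 10^(-1.7555) ≈ 0.018 M.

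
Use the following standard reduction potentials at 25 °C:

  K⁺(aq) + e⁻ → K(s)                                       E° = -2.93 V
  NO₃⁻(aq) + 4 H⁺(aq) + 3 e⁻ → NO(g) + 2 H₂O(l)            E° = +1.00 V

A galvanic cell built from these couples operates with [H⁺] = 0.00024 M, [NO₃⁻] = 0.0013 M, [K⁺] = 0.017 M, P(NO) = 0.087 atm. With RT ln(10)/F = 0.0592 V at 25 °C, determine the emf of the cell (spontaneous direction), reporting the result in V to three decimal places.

+3.713 V

NO₃⁻/NO is the cathode (higher E°), K⁺/K the anode: E°cell = +1.00 − (-2.93) = +3.93 V, n = 3.
Overall: NO₃⁻(aq) + 4 H⁺(aq) + 3 K(s) → NO(g) + 2 H₂O(l) + 3 K⁺(aq)
Q = P(NO)·[K⁺]^3 / ([NO₃⁻]·[H⁺]^4); log Q = 10.996.
E = E° − (0.0592/n) log Q = +3.93 − (0.0592/3)(10.996) = +3.713 V.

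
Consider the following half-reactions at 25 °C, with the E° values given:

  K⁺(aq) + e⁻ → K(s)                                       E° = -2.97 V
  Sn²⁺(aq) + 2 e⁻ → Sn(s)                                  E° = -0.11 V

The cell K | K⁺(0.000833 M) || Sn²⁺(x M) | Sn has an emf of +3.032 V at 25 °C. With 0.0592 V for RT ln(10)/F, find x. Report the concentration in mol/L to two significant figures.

Sn²⁺/Sn is the cathode, K⁺/K the anode: E°cell = +2.86 V, n = 2.
Overall reaction: Sn²⁺(aq) + 2 K(s) → Sn(s) + 2 K⁺(aq); Q = [K⁺]^2/[Sn²⁺]^1.
From E = E° − (0.0592/n) log Q: log Q = (E° − E)·n/0.0592 = (+2.86 − (+3.032))·2/0.0592 = -5.8108.
So 1·log[Sn²⁺] = 2·log(0.000833) − log Q = -6.1587 − (-5.8108) = -0.3479; [Sn²⁺] = 10^(-0.3479) ≈ 0.45 M.

0.45 M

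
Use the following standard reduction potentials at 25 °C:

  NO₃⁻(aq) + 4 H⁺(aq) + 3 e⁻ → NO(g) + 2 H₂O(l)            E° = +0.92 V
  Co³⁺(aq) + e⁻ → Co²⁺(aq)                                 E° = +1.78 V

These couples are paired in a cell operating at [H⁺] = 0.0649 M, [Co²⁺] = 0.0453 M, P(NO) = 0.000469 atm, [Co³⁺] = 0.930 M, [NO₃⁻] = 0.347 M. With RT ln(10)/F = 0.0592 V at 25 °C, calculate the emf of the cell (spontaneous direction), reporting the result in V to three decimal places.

Co³⁺/Co²⁺ is the cathode (higher E°), NO₃⁻/NO the anode: E°cell = +1.78 − (+0.92) = +0.86 V, n = 3.
Overall: 3 Co³⁺(aq) + NO(g) + 2 H₂O(l) → 3 Co²⁺(aq) + NO₃⁻(aq) + 4 H⁺(aq)
Q = [Co²⁺]^3·[NO₃⁻]·[H⁺]^4 / ([Co³⁺]^3·P(NO)); log Q = -5.819.
E = E° − (0.0592/n) log Q = +0.86 − (0.0592/3)(-5.819) = +0.975 V.

+0.975 V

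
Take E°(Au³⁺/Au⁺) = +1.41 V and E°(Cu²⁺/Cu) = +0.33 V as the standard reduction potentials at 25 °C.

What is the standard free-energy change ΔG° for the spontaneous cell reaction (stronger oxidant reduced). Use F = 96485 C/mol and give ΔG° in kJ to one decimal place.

-208.4 kJ

Au³⁺/Au⁺ (E° = +1.41 V) is the cathode; Cu²⁺/Cu (E° = +0.33 V) is the anode, so E°cell = +1.08 V.
Balancing electrons gives n = 2 (lcm of 2 and 2).
ΔG° = −nFE° = −(2)(96485)(+1.08) = -208,408 J = -208.4 kJ.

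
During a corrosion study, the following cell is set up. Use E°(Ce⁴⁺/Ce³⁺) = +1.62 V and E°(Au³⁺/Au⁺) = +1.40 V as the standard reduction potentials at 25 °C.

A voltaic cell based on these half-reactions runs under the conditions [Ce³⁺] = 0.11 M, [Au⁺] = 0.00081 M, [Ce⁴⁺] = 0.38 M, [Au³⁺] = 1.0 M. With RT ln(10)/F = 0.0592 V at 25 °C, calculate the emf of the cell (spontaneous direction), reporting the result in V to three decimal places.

Ce⁴⁺/Ce³⁺ is the cathode (higher E°), Au³⁺/Au⁺ the anode: E°cell = +1.62 − (+1.40) = +0.22 V, n = 2.
Overall: 2 Ce⁴⁺(aq) + Au⁺(aq) → 2 Ce³⁺(aq) + Au³⁺(aq)
Q = [Ce³⁺]^2·[Au³⁺] / ([Ce⁴⁺]^2·[Au⁺]); log Q = 2.015.
E = E° − (0.0592/n) log Q = +0.22 − (0.0592/2)(2.015) = +0.160 V.

+0.160 V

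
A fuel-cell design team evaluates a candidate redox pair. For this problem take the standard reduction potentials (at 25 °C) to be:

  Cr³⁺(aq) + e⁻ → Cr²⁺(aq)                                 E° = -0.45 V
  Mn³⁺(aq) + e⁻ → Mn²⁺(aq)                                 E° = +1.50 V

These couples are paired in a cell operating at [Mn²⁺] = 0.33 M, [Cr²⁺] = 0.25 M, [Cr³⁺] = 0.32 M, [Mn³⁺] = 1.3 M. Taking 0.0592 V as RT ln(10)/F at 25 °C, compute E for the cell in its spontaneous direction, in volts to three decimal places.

Mn³⁺/Mn²⁺ is the cathode (higher E°), Cr³⁺/Cr²⁺ the anode: E°cell = +1.50 − (-0.45) = +1.95 V, n = 1.
Overall: Mn³⁺(aq) + Cr²⁺(aq) → Mn²⁺(aq) + Cr³⁺(aq)
Q = [Mn²⁺]·[Cr³⁺] / ([Mn³⁺]·[Cr²⁺]); log Q = -0.488.
E = E° − (0.0592/n) log Q = +1.95 − (0.0592/1)(-0.488) = +1.979 V.

+1.979 V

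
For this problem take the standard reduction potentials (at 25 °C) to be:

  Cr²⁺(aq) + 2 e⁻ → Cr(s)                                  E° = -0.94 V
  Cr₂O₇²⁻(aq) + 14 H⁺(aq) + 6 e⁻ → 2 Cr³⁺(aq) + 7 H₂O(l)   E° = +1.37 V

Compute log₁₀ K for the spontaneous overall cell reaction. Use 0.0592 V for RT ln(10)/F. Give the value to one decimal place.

Cathode: Cr₂O₇²⁻/Cr³⁺; anode: Cr²⁺/Cr. E°cell = +2.31 V, n = 6.
log K = nE°cell / 0.0592 = (6)(+2.31) / 0.0592 = 234.1.

234.1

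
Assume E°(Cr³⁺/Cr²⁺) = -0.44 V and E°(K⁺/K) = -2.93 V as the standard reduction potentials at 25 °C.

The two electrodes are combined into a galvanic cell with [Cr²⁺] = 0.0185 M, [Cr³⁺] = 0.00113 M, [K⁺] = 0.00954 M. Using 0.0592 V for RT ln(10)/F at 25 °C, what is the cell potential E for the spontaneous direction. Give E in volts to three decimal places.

+2.538 V

Cr³⁺/Cr²⁺ is the cathode (higher E°), K⁺/K the anode: E°cell = -0.44 − (-2.93) = +2.49 V, n = 1.
Overall: Cr³⁺(aq) + K(s) → Cr²⁺(aq) + K⁺(aq)
Q = [Cr²⁺]·[K⁺] / ([Cr³⁺]); log Q = -0.806.
E = E° − (0.0592/n) log Q = +2.49 − (0.0592/1)(-0.806) = +2.538 V.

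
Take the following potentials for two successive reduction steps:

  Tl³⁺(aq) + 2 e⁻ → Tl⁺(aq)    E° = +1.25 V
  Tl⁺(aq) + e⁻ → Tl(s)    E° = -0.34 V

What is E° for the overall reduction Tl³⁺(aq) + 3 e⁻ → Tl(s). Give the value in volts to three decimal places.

+0.720 V

Since ΔG° = −nFE° is additive over sequential reductions, n₃E°₃ = n₁E°₁ + n₂E°₂.
E°₃ = (2×+1.25 + 1×-0.34) / 3 = (+2.160) / 3 = +0.720 V.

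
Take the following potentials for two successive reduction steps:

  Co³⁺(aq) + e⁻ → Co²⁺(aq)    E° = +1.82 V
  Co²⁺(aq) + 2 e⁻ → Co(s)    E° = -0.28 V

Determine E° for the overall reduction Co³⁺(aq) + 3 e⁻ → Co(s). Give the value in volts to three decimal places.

+0.420 V

Since ΔG° = −nFE° is additive over sequential reductions, n₃E°₃ = n₁E°₁ + n₂E°₂.
E°₃ = (1×+1.82 + 2×-0.28) / 3 = (+1.260) / 3 = +0.420 V.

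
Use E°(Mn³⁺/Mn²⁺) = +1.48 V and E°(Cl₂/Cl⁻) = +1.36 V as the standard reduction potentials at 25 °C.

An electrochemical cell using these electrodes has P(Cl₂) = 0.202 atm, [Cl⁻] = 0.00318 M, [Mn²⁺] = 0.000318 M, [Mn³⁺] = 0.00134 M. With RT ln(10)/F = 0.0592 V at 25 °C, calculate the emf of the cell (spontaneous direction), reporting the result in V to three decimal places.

Mn³⁺/Mn²⁺ is the cathode (higher E°), Cl₂/Cl⁻ the anode: E°cell = +1.48 − (+1.36) = +0.12 V, n = 2.
Overall: 2 Mn³⁺(aq) + 2 Cl⁻(aq) → 2 Mn²⁺(aq) + Cl₂(g)
Q = [Mn²⁺]^2·P(Cl₂) / ([Mn³⁺]^2·[Cl⁻]^2); log Q = 3.051.
E = E° − (0.0592/n) log Q = +0.12 − (0.0592/2)(3.051) = +0.030 V.

+0.030 V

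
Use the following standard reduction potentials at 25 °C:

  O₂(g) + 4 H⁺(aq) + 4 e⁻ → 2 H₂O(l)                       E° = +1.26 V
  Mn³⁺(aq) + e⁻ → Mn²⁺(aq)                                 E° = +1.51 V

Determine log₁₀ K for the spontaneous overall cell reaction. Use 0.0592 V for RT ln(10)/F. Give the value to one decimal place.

16.9

Cathode: Mn³⁺/Mn²⁺; anode: O₂/H₂O. E°cell = +0.25 V, n = 4.
log K = nE°cell / 0.0592 = (4)(+0.25) / 0.0592 = 16.9.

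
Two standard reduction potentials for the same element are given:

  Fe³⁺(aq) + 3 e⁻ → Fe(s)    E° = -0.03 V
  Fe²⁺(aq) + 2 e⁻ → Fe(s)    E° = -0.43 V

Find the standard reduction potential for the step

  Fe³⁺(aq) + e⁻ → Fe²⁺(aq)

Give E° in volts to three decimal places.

Sequential free energies add, so n₃E°₃ = n₁E°₁ + n₂E°₂.
With n₃ = 3, and the known step contributing 2×(-0.43) V, the unknown satisfies 1·E° = 3×(-0.03) − 2×(-0.43) = +0.770.
E° = +0.770 / 1 = +0.770 V.

+0.770 V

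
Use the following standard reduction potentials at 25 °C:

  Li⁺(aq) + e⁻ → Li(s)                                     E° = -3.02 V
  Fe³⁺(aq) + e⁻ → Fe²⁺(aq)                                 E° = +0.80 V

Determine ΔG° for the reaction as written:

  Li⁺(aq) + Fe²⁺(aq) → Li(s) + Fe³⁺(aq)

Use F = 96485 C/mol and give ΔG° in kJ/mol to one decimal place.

As written, Li⁺/Li is reduced (cathode) and Fe³⁺/Fe²⁺ is oxidised (anode), so E°cell = (-3.02) − (+0.80) = -3.82 V.
Balancing electrons gives n = 1.
ΔG° = −nFE° = −(1)(96485)(-3.82) = 368,573 J = +368.6 kJ/mol.

+368.6 kJ/mol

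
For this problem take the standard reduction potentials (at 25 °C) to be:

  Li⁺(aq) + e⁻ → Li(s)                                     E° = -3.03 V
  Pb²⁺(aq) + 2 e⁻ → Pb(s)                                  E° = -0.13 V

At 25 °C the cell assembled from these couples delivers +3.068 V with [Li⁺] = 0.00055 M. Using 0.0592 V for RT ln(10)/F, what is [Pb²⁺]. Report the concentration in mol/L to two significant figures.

0.14 M

Pb²⁺/Pb is the cathode, Li⁺/Li the anode: E°cell = +2.90 V, n = 2.
Overall reaction: Pb²⁺(aq) + 2 Li(s) → Pb(s) + 2 Li⁺(aq); Q = [Li⁺]^2/[Pb²⁺]^1.
From E = E° − (0.0592/n) log Q: log Q = (E° − E)·n/0.0592 = (+2.90 − (+3.068))·2/0.0592 = -5.6757.
So 1·log[Pb²⁺] = 2·log(0.00055) − log Q = -6.5193 − (-5.6757) = -0.8436; [Pb²⁺] = 10^(-0.8436) ≈ 0.14 M.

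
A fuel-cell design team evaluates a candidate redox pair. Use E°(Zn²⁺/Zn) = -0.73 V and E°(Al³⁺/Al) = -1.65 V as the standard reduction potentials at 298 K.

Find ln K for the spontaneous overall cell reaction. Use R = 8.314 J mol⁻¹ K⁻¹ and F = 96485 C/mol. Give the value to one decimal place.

215.0

Cathode: Zn²⁺/Zn; anode: Al³⁺/Al. E°cell = (-0.73) − (-1.65) = +0.92 V, with n = 6.
ΔG° = −nFE° = −RT ln K, so ln K = nFE°/(RT) = (6)(96485)(+0.92) / ((8.314)(298)) = 214.967.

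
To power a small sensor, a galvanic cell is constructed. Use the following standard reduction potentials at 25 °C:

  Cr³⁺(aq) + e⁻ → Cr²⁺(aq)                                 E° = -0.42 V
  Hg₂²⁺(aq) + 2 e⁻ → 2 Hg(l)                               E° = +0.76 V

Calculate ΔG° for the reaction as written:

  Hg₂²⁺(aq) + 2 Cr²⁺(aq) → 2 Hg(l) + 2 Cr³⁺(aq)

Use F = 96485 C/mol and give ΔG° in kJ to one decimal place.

-227.7 kJ

As written, Hg₂²⁺/Hg is reduced (cathode) and Cr³⁺/Cr²⁺ is oxidised (anode), so E°cell = (+0.76) − (-0.42) = +1.18 V.
Balancing electrons gives n = 2.
ΔG° = −nFE° = −(2)(96485)(+1.18) = -227,705 J = -227.7 kJ.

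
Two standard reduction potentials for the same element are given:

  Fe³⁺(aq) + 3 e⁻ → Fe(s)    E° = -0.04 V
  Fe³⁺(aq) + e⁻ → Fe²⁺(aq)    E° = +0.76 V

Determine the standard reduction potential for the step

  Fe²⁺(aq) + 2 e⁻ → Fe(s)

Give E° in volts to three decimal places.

-0.440 V

Sequential free energies add, so n₃E°₃ = n₁E°₁ + n₂E°₂.
With n₃ = 3, and the known step contributing 1×(+0.76) V, the unknown satisfies 2·E° = 3×(-0.04) − 1×(+0.76) = -0.880.
E° = -0.880 / 2 = -0.440 V.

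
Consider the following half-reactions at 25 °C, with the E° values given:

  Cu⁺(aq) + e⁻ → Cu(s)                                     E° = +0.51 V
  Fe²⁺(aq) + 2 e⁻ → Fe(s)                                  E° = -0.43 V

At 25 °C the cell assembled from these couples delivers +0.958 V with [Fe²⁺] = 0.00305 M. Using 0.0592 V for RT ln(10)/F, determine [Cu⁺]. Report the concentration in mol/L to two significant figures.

Cu⁺/Cu is the cathode, Fe²⁺/Fe the anode: E°cell = +0.94 V, n = 2.
Overall reaction: 2 Cu⁺(aq) + Fe(s) → 2 Cu(s) + Fe²⁺(aq); Q = [Fe²⁺]^1/[Cu⁺]^2.
From E = E° − (0.0592/n) log Q: log Q = (E° − E)·n/0.0592 = (+0.94 − (+0.958))·2/0.0592 = -0.6081.
So 2·log[Cu⁺] = 1·log(0.00305) − log Q = -2.5157 − (-0.6081) = -1.9076; log[Cu⁺] = -1.9076 / 2 = -0.9538; [Cu⁺] = 10^(-0.9538) ≈ 0.11 M.

0.11 M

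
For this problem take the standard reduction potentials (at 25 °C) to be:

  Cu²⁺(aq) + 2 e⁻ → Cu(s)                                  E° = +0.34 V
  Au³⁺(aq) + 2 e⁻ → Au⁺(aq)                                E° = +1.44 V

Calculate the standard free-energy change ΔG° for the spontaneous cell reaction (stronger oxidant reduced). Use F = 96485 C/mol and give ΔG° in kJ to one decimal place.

-212.3 kJ

Au³⁺/Au⁺ (E° = +1.44 V) is the cathode; Cu²⁺/Cu (E° = +0.34 V) is the anode, so E°cell = +1.10 V.
Balancing electrons gives n = 2 (lcm of 2 and 2).
ΔG° = −nFE° = −(2)(96485)(+1.10) = -212,267 J = -212.3 kJ.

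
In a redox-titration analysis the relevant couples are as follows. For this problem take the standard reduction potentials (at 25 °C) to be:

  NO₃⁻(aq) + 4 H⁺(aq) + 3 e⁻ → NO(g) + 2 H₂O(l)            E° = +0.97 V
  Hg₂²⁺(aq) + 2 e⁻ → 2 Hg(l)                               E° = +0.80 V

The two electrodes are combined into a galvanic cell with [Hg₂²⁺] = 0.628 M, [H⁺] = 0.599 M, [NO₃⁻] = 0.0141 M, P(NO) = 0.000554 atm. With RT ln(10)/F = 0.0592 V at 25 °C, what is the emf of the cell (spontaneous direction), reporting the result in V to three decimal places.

NO₃⁻/NO is the cathode (higher E°), Hg₂²⁺/Hg the anode: E°cell = +0.97 − (+0.80) = +0.17 V, n = 6.
Overall: 2 NO₃⁻(aq) + 8 H⁺(aq) + 6 Hg(l) → 2 NO(g) + 4 H₂O(l) + 3 Hg₂²⁺(aq)
Q = P(NO)^2·[Hg₂²⁺]^3 / ([NO₃⁻]^2·[H⁺]^8); log Q = -1.637.
E = E° − (0.0592/n) log Q = +0.17 − (0.0592/6)(-1.637) = +0.186 V.

+0.186 V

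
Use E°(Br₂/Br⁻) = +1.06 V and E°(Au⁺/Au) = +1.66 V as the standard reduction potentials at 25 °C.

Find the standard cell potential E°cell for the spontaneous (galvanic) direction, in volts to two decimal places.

The Au⁺/Au couple has the higher reduction potential, so it is the cathode; Br₂/Br⁻ is oxidised at the anode.
E°cell = E°(cathode) − E°(anode) = (+1.66) − (+1.06) = +0.60 V.

+0.60 V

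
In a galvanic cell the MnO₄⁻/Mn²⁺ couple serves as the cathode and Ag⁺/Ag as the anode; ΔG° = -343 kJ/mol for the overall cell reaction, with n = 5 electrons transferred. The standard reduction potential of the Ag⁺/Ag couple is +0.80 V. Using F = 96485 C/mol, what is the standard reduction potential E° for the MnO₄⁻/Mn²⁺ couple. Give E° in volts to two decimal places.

E°cell = −ΔG°/(nF) = −(-343×10³)/((5)(96485)) = +0.711 V.
Since MnO₄⁻/Mn²⁺ is the cathode and Ag⁺/Ag the anode, E°cell = E°(MnO₄⁻/Mn²⁺) − E°(Ag⁺/Ag).
So E°(MnO₄⁻/Mn²⁺) = E°cell + E°(Ag⁺/Ag) = +0.711 + (+0.80) = +1.51 V.

+1.51 V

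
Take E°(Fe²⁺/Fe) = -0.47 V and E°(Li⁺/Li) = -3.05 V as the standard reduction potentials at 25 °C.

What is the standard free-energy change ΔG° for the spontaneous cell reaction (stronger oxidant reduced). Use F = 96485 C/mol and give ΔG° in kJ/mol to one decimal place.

Fe²⁺/Fe (E° = -0.47 V) is the cathode; Li⁺/Li (E° = -3.05 V) is the anode, so E°cell = +2.58 V.
Balancing electrons gives n = 2 (lcm of 2 and 1).
ΔG° = −nFE° = −(2)(96485)(+2.58) = -497,863 J = -497.9 kJ/mol.

-497.9 kJ/mol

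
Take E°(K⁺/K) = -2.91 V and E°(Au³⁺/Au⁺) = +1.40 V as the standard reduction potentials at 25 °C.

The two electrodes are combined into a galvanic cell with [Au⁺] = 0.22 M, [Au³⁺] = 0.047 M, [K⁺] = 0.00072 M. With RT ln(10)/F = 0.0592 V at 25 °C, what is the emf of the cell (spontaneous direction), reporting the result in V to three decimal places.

Au³⁺/Au⁺ is the cathode (higher E°), K⁺/K the anode: E°cell = +1.40 − (-2.91) = +4.31 V, n = 2.
Overall: Au³⁺(aq) + 2 K(s) → Au⁺(aq) + 2 K⁺(aq)
Q = [Au⁺]·[K⁺]^2 / ([Au³⁺]); log Q = -5.615.
E = E° − (0.0592/n) log Q = +4.31 − (0.0592/2)(-5.615) = +4.476 V.

+4.476 V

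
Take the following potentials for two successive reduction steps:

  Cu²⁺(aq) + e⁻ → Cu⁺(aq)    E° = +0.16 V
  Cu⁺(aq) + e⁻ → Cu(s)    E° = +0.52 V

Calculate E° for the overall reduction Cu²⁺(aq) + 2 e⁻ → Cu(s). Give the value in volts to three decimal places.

Since ΔG° = −nFE° is additive over sequential reductions, n₃E°₃ = n₁E°₁ + n₂E°₂.
E°₃ = (1×+0.16 + 1×+0.52) / 2 = (+0.680) / 2 = +0.340 V.

+0.340 V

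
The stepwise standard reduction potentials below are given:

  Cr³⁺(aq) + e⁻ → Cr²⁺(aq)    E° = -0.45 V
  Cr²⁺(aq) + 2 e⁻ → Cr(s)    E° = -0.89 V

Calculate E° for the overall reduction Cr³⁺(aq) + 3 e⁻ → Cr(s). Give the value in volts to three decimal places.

Since ΔG° = −nFE° is additive over sequential reductions, n₃E°₃ = n₁E°₁ + n₂E°₂.
E°₃ = (1×-0.45 + 2×-0.89) / 3 = (-2.230) / 3 = -0.743 V.
Simply averaging or adding the two E° values would be wrong; the electron-weighted sum is required.

-0.743 V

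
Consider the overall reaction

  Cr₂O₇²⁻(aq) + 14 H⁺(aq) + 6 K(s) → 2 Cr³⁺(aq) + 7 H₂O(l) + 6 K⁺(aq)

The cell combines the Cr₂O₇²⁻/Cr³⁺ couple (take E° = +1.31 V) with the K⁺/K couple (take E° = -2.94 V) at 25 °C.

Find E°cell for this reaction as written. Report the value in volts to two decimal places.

The Cr₂O₇²⁻/Cr³⁺ couple has the higher reduction potential, so it is the cathode; K⁺/K is oxidised at the anode.
E°cell = E°(cathode) − E°(anode) = (+1.31) − (-2.94) = +4.25 V.
Since E°cell > 0, the reaction is spontaneous under standard conditions.

+4.25 V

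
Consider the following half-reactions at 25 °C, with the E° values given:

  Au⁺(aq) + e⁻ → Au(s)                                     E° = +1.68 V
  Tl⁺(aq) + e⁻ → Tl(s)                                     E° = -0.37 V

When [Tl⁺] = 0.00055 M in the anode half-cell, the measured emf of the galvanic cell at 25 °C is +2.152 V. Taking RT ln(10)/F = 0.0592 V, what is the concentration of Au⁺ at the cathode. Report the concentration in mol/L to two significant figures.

0.029 M

Au⁺/Au is the cathode, Tl⁺/Tl the anode: E°cell = +2.05 V, n = 1.
Overall reaction: Au⁺(aq) + Tl(s) → Au(s) + Tl⁺(aq); Q = [Tl⁺]^1/[Au⁺]^1.
From E = E° − (0.0592/n) log Q: log Q = (E° − E)·n/0.0592 = (+2.05 − (+2.152))·1/0.0592 = -1.7230.
So 1·log[Au⁺] = 1·log(0.00055) − log Q = -3.2596 − (-1.7230) = -1.5366; [Au⁺] = 10^(-1.5366) ≈ 0.029 M.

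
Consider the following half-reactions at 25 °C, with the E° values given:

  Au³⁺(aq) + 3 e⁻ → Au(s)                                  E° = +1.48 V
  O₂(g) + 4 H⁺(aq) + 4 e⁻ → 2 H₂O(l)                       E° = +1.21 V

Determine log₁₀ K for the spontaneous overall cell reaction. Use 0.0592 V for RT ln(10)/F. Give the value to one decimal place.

Cathode: Au³⁺/Au; anode: O₂/H₂O. E°cell = +0.27 V, n = 12.
log K = nE°cell / 0.0592 = (12)(+0.27) / 0.0592 = 54.7.

54.7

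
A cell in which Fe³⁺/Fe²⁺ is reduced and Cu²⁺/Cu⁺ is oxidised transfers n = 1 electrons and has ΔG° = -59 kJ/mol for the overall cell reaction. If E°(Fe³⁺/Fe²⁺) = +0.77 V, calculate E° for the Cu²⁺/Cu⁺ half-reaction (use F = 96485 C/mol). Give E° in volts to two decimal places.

+0.16 V

E°cell = −ΔG°/(nF) = −(-59×10³)/((1)(96485)) = +0.611 V.
Since Fe³⁺/Fe²⁺ is the cathode and Cu²⁺/Cu⁺ the anode, E°cell = E°(Fe³⁺/Fe²⁺) − E°(Cu²⁺/Cu⁺).
So E°(Cu²⁺/Cu⁺) = E°(Fe³⁺/Fe²⁺) − E°cell = (+0.77) − (+0.611) = +0.16 V.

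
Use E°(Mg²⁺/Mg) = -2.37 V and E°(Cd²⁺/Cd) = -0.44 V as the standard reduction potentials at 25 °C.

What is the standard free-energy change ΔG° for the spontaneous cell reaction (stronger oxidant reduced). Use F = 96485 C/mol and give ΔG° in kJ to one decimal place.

-372.4 kJ

Cd²⁺/Cd (E° = -0.44 V) is the cathode; Mg²⁺/Mg (E° = -2.37 V) is the anode, so E°cell = +1.93 V.
Balancing electrons gives n = 2 (lcm of 2 and 2).
ΔG° = −nFE° = −(2)(96485)(+1.93) = -372,432 J = -372.4 kJ.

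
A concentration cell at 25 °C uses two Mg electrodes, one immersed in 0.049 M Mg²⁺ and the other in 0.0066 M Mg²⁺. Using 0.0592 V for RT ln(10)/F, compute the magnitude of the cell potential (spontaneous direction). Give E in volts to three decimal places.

+0.026 V

For a concentration cell E°cell = 0. The 0.049 M side is the cathode (reduction is favoured where [Mg²⁺] is higher).
With n = 2, E = −(0.0592/2) log([Mg²⁺]ₐₙ/[Mg²⁺]꜀ₐₜ) = −(0.0592/2) log(0.0066/0.049) = −(0.0592/2)(-0.871) = +0.026 V.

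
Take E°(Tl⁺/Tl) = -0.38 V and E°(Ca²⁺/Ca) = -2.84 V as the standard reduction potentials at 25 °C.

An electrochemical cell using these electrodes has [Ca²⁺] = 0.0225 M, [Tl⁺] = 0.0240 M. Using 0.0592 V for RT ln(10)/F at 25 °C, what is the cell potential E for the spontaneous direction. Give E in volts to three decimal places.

+2.413 V

Tl⁺/Tl is the cathode (higher E°), Ca²⁺/Ca the anode: E°cell = -0.38 − (-2.84) = +2.46 V, n = 2.
Overall: 2 Tl⁺(aq) + Ca(s) → 2 Tl(s) + Ca²⁺(aq)
Q = [Ca²⁺] / ([Tl⁺]^2); log Q = 1.592.
E = E° − (0.0592/n) log Q = +2.46 − (0.0592/2)(1.592) = +2.413 V.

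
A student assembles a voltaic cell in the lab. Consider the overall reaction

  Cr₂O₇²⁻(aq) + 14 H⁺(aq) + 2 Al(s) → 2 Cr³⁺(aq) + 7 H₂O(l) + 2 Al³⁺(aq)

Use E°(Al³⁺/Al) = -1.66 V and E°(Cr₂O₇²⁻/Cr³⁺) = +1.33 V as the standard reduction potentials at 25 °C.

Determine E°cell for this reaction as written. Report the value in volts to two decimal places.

+2.99 V

The Cr₂O₇²⁻/Cr³⁺ couple has the higher reduction potential, so it is the cathode; Al³⁺/Al is oxidised at the anode.
E°cell = E°(cathode) − E°(anode) = (+1.33) − (-1.66) = +2.99 V.
Since E°cell > 0, the reaction is spontaneous under standard conditions.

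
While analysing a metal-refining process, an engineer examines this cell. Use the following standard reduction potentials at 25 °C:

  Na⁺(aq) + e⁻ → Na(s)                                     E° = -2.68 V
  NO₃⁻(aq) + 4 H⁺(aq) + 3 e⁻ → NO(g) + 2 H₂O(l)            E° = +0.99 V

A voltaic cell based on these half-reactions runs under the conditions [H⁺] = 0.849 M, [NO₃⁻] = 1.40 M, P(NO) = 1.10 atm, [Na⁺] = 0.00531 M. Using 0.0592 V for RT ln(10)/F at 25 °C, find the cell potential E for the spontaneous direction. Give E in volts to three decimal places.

NO₃⁻/NO is the cathode (higher E°), Na⁺/Na the anode: E°cell = +0.99 − (-2.68) = +3.67 V, n = 3.
Overall: NO₃⁻(aq) + 4 H⁺(aq) + 3 Na(s) → NO(g) + 2 H₂O(l) + 3 Na⁺(aq)
Q = P(NO)·[Na⁺]^3 / ([NO₃⁻]·[H⁺]^4); log Q = -6.645.
E = E° − (0.0592/n) log Q = +3.67 − (0.0592/3)(-6.645) = +3.801 V.

+3.801 V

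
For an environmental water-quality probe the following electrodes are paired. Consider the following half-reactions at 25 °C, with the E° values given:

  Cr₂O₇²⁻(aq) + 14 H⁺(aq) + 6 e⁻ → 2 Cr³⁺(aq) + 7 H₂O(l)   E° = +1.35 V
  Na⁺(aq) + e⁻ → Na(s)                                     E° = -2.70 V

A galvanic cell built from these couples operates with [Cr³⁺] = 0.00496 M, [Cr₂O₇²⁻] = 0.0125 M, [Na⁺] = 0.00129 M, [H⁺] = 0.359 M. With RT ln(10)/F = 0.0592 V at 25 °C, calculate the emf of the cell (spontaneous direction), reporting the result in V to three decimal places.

+4.186 V

Cr₂O₇²⁻/Cr³⁺ is the cathode (higher E°), Na⁺/Na the anode: E°cell = +1.35 − (-2.70) = +4.05 V, n = 6.
Overall: Cr₂O₇²⁻(aq) + 14 H⁺(aq) + 6 Na(s) → 2 Cr³⁺(aq) + 7 H₂O(l) + 6 Na⁺(aq)
Q = [Cr³⁺]^2·[Na⁺]^6 / ([Cr₂O₇²⁻]·[H⁺]^14); log Q = -13.814.
E = E° − (0.0592/n) log Q = +4.05 − (0.0592/6)(-13.814) = +4.186 V.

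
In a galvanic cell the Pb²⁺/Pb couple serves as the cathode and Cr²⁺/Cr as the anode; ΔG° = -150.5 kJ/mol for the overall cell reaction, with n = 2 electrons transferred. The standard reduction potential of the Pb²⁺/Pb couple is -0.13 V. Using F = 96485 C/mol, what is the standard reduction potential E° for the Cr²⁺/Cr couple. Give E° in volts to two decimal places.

-0.91 V

E°cell = −ΔG°/(nF) = −(-150.5×10³)/((2)(96485)) = +0.780 V.
Since Pb²⁺/Pb is the cathode and Cr²⁺/Cr the anode, E°cell = E°(Pb²⁺/Pb) − E°(Cr²⁺/Cr).
So E°(Cr²⁺/Cr) = E°(Pb²⁺/Pb) − E°cell = (-0.13) − (+0.780) = -0.91 V.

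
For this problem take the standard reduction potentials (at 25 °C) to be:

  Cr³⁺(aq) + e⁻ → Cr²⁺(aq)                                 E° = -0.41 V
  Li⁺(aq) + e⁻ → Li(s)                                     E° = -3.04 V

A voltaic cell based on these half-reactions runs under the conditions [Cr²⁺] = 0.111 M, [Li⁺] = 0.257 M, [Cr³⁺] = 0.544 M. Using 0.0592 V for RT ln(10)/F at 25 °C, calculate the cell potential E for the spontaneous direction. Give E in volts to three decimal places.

+2.706 V

Cr³⁺/Cr²⁺ is the cathode (higher E°), Li⁺/Li the anode: E°cell = -0.41 − (-3.04) = +2.63 V, n = 1.
Overall: Cr³⁺(aq) + Li(s) → Cr²⁺(aq) + Li⁺(aq)
Q = [Cr²⁺]·[Li⁺] / ([Cr³⁺]); log Q = -1.280.
E = E° − (0.0592/n) log Q = +2.63 − (0.0592/1)(-1.280) = +2.706 V.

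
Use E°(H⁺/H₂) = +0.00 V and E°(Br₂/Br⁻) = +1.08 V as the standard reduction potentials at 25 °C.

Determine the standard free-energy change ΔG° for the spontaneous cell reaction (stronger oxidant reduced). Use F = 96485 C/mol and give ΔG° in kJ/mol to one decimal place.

Br₂/Br⁻ (E° = +1.08 V) is the cathode; H⁺/H₂ (E° = +0.00 V) is the anode, so E°cell = +1.08 V.
Balancing electrons gives n = 2 (lcm of 2 and 2).
ΔG° = −nFE° = −(2)(96485)(+1.08) = -208,408 J = -208.4 kJ/mol.

-208.4 kJ/mol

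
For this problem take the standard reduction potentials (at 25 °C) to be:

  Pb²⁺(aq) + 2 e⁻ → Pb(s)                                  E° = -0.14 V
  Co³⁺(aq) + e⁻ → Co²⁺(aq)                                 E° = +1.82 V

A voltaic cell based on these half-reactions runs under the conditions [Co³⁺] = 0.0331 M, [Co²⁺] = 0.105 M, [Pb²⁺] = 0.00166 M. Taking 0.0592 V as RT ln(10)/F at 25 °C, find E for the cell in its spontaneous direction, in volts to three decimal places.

+2.013 V

Co³⁺/Co²⁺ is the cathode (higher E°), Pb²⁺/Pb the anode: E°cell = +1.82 − (-0.14) = +1.96 V, n = 2.
Overall: 2 Co³⁺(aq) + Pb(s) → 2 Co²⁺(aq) + Pb²⁺(aq)
Q = [Co²⁺]^2·[Pb²⁺] / ([Co³⁺]^2); log Q = -1.777.
E = E° − (0.0592/n) log Q = +1.96 − (0.0592/2)(-1.777) = +2.013 V.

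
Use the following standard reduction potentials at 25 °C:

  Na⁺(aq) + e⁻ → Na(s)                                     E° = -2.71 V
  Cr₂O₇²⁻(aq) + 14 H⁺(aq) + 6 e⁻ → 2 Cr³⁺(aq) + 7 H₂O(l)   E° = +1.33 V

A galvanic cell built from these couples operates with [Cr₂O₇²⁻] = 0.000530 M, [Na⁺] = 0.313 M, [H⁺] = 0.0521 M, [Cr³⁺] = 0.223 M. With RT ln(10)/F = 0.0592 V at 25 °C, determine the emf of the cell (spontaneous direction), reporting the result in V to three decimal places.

Cr₂O₇²⁻/Cr³⁺ is the cathode (higher E°), Na⁺/Na the anode: E°cell = +1.33 − (-2.71) = +4.04 V, n = 6.
Overall: Cr₂O₇²⁻(aq) + 14 H⁺(aq) + 6 Na(s) → 2 Cr³⁺(aq) + 7 H₂O(l) + 6 Na⁺(aq)
Q = [Cr³⁺]^2·[Na⁺]^6 / ([Cr₂O₇²⁻]·[H⁺]^14); log Q = 16.910.
E = E° − (0.0592/n) log Q = +4.04 − (0.0592/6)(16.910) = +3.873 V.

+3.873 V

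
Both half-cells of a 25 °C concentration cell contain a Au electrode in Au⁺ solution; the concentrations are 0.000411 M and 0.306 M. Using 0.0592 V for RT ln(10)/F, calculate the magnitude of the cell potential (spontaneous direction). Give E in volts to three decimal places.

+0.170 V

For a concentration cell E°cell = 0. The 0.306 M side is the cathode (reduction is favoured where [Au⁺] is higher).
With n = 1, E = −(0.0592/1) log([Au⁺]ₐₙ/[Au⁺]꜀ₐₜ) = −(0.0592/1) log(0.000411/0.306) = −(0.0592/1)(-2.872) = +0.170 V.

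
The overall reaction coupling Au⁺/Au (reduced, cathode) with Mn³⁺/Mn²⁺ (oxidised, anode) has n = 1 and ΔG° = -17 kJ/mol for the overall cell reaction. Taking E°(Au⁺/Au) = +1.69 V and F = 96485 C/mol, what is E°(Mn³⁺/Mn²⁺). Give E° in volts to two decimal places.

+1.51 V

E°cell = −ΔG°/(nF) = −(-17×10³)/((1)(96485)) = +0.176 V.
Since Au⁺/Au is the cathode and Mn³⁺/Mn²⁺ the anode, E°cell = E°(Au⁺/Au) − E°(Mn³⁺/Mn²⁺).
So E°(Mn³⁺/Mn²⁺) = E°(Au⁺/Au) − E°cell = (+1.69) − (+0.176) = +1.51 V.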